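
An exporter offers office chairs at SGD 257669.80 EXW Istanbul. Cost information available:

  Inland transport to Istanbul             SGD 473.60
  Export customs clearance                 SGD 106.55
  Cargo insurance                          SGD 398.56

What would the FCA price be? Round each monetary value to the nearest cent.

FCA price: SGD 258249.95

Not relevant to the conversion: insurance — on the buyer under both terms; not part of either seller's price.
From EXW to FCA, the seller additionally bears: inland to port, export clearance.
FCA price = 257669.80 + 473.60 + 106.55 = 258249.95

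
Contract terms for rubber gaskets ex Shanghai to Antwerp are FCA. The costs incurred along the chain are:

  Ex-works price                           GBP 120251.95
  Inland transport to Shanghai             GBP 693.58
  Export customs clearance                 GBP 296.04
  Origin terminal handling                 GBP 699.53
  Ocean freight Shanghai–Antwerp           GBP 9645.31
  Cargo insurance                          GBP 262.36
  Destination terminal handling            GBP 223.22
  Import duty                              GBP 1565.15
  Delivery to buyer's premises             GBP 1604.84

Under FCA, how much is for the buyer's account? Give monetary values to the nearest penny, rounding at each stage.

Buyer's account: GBP 14000.41

FCA: the seller delivers export-cleared goods to the carrier; the buyer bears costs from that point.
Seller's account: goods 120251.95 + inland to port 693.58 + export clearance 296.04 = 121241.57
Buyer's account: origin terminal 699.53 + freight 9645.31 + insurance 262.36 + destination terminal 223.22 + duty 1565.15 + delivery 1604.84 = 14000.41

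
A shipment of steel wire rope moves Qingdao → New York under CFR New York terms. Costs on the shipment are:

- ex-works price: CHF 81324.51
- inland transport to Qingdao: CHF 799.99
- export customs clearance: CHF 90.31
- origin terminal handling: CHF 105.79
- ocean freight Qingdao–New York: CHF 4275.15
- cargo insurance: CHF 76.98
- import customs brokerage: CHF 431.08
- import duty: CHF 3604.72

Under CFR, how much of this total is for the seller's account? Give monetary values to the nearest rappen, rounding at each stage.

CFR: the seller pays costs through ocean freight to the destination port, but not insurance.
Seller's account: goods 81324.51 + inland to port 799.99 + export clearance 90.31 + origin terminal 105.79 + freight 4275.15 = 86595.75
Buyer's account: insurance 76.98 + brokerage 431.08 + duty 3604.72 = 4112.78

Seller's account: CHF 86595.75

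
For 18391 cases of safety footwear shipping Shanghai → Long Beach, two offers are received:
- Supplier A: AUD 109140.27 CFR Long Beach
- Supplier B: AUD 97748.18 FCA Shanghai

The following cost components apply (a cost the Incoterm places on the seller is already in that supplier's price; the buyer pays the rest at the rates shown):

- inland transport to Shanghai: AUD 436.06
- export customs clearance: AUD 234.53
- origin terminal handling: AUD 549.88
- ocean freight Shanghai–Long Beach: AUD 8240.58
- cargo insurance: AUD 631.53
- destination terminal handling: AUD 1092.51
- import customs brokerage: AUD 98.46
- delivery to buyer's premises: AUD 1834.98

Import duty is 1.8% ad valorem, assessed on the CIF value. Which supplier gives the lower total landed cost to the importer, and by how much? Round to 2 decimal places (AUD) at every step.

Supplier A (CFR):
CIF value = CFR price + insurance = 109140.27 + 631.53 = 109771.80
Import duty = 109771.80 × 1.8% = 1975.89
Buyer bears (A): 631.53 + 1092.51 + 98.46 + 1834.98 = 3657.48
Landed cost (A) = invoice 109140.27 + 3657.48 + duty 1975.89 = 114773.64
Supplier B (FCA):
CIF value = FCA price + origin terminal + freight + insurance = 97748.18 + 549.88 + 8240.58 + 631.53 = 107170.17
Import duty = 107170.17 × 1.8% = 1929.06
Buyer bears (B): 549.88 + 8240.58 + 631.53 + 1092.51 + 98.46 + 1834.98 = 12447.94
Landed cost (B) = invoice 97748.18 + 12447.94 + duty 1929.06 = 112125.18
Difference = |114773.64 − 112125.18| = 2648.46

Supplier B is cheaper by AUD 2648.46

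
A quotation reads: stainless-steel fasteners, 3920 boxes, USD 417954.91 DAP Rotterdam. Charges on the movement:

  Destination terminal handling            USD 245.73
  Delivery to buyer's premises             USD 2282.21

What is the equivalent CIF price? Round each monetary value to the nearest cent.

CIF price: USD 415426.97

From DAP to CIF, the seller no longer bears: destination terminal, delivery.
CIF price = 417954.91 − 245.73 − 2282.21 = 415426.97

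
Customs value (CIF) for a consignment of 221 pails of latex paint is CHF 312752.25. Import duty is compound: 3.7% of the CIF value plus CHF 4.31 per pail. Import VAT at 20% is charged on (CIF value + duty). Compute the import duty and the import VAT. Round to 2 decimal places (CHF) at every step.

Import duty: CHF 12524.34; import VAT: CHF 65055.32

Ad valorem component: 312752.25 × 3.7% = 11571.83
Specific component: 221 × 4.31 = 952.51
Import duty = 11571.83 + 952.51 = 12524.34
VAT base = CIF + duty = 312752.25 + 12524.34 = 325276.59
Import VAT = 325276.59 × 20% = 65055.32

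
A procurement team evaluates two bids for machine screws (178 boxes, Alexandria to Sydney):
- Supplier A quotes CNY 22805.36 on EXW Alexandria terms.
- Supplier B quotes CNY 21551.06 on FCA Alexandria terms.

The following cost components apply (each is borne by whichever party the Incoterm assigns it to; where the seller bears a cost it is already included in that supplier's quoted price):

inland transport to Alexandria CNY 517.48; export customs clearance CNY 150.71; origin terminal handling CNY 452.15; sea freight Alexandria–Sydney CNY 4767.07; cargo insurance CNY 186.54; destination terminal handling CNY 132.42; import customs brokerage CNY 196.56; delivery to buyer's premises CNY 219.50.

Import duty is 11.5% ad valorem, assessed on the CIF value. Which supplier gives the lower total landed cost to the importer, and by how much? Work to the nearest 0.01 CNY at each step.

Supplier B is cheaper by CNY 2143.58

Supplier A (EXW):
CIF value = EXW price + inland to port + export clearance + origin terminal + freight + insurance = 22805.36 + 517.48 + 150.71 + 452.15 + 4767.07 + 186.54 = 28879.31
Import duty = 28879.31 × 11.5% = 3321.12
Buyer bears (A): 517.48 + 150.71 + 452.15 + 4767.07 + 186.54 + 132.42 + 196.56 + 219.50 = 6622.43
Landed cost (A) = invoice 22805.36 + 6622.43 + duty 3321.12 = 32748.91
Supplier B (FCA):
CIF value = FCA price + origin terminal + freight + insurance = 21551.06 + 452.15 + 4767.07 + 186.54 = 26956.82
Import duty = 26956.82 × 11.5% = 3100.03
Buyer bears (B): 452.15 + 4767.07 + 186.54 + 132.42 + 196.56 + 219.50 = 5954.24
Landed cost (B) = invoice 21551.06 + 5954.24 + duty 3100.03 = 30605.33
Difference = |32748.91 − 30605.33| = 2143.58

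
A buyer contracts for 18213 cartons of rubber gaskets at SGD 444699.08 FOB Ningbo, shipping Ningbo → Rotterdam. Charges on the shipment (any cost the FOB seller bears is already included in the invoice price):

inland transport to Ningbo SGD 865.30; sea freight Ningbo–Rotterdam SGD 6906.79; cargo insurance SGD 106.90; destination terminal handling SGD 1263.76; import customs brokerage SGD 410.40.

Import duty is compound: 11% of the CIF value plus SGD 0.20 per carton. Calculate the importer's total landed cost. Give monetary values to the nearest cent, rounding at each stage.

Total landed cost: SGD 506717.93

FOB: the seller bears costs until goods are on board at the origin port; the buyer bears freight, insurance and all costs thereafter.
Already in the invoice (seller's account under FOB): inland to port — exclude.
CIF value = FOB price + freight + insurance = 444699.08 + 6906.79 + 106.90 = 451712.77
Ad valorem component: 451712.77 × 11% = 49688.40
Specific component: 18213 × 0.20 = 3642.60
Import duty = 49688.40 + 3642.60 = 53331.00
Buyer bears: freight 6906.79 + insurance 106.90 + destination terminal 1263.76 + brokerage 410.40 + duty 53331.00 = 62018.85
Landed cost = invoice 444699.08 + 62018.85 = 506717.93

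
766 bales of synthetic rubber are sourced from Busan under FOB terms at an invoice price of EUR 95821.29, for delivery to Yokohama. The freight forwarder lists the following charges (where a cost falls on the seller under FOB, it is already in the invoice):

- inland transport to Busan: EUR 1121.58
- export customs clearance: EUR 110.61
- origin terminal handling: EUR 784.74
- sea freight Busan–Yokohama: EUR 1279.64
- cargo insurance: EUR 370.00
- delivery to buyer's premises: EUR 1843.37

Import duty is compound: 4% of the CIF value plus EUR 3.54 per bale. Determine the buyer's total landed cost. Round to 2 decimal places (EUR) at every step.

Total landed cost: EUR 105924.78

FOB: the seller bears costs until goods are on board at the origin port; the buyer bears freight, insurance and all costs thereafter.
Already in the invoice (seller's account under FOB): inland to port, export clearance, origin terminal — exclude.
CIF value = FOB price + freight + insurance = 95821.29 + 1279.64 + 370.00 = 97470.93
Ad valorem component: 97470.93 × 4% = 3898.84
Specific component: 766 × 3.54 = 2711.64
Import duty = 3898.84 + 2711.64 = 6610.48
Buyer bears: freight 1279.64 + insurance 370.00 + delivery 1843.37 + duty 6610.48 = 10103.49
Landed cost = invoice 95821.29 + 10103.49 = 105924.78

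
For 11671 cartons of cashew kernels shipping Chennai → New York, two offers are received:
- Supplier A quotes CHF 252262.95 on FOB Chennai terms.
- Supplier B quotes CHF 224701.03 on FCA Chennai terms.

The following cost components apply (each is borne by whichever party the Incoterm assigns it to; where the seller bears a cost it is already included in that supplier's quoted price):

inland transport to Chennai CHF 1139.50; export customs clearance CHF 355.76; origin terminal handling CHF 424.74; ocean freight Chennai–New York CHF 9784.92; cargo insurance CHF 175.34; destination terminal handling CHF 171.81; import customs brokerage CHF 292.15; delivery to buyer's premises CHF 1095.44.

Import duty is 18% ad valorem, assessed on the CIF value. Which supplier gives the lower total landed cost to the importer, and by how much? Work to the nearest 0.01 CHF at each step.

Supplier B is cheaper by CHF 32021.87

Supplier A (FOB):
CIF value = FOB price + freight + insurance = 252262.95 + 9784.92 + 175.34 = 262223.21
Import duty = 262223.21 × 18% = 47200.18
Buyer bears (A): 9784.92 + 175.34 + 171.81 + 292.15 + 1095.44 = 11519.66
Landed cost (A) = invoice 252262.95 + 11519.66 + duty 47200.18 = 310982.79
Supplier B (FCA):
CIF value = FCA price + origin terminal + freight + insurance = 224701.03 + 424.74 + 9784.92 + 175.34 = 235086.03
Import duty = 235086.03 × 18% = 42315.49
Buyer bears (B): 424.74 + 9784.92 + 175.34 + 171.81 + 292.15 + 1095.44 = 11944.40
Landed cost (B) = invoice 224701.03 + 11944.40 + duty 42315.49 = 278960.92
Difference = |310982.79 − 278960.92| = 32021.87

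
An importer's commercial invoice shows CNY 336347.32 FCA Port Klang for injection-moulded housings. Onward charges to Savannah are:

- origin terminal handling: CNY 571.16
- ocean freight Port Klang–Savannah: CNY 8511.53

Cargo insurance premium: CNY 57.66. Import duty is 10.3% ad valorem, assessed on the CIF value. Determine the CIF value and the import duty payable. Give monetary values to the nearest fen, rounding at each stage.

CIF value: CNY 345487.67; import duty: CNY 35585.23

CIF = FCA price + pre-shipment costs + freight + insurance
CIF = 336347.32 + 571.16 + 8511.53 + 57.66 = 345487.67
Import duty = 345487.67 × 10.3% = 35585.23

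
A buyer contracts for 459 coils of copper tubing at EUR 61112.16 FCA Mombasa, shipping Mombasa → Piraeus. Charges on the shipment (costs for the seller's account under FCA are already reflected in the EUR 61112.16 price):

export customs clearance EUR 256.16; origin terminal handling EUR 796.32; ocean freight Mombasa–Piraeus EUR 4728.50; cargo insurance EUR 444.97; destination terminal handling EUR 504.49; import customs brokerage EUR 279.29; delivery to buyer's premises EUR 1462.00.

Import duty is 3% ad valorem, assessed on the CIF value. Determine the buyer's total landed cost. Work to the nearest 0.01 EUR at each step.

FCA: the seller delivers export-cleared goods to the carrier; the buyer bears costs from that point.
Already in the invoice (seller's account under FCA): export clearance — exclude.
CIF value = FCA price + origin terminal + freight + insurance = 61112.16 + 796.32 + 4728.50 + 444.97 = 67081.95
Import duty = 67081.95 × 3% = 2012.46
Buyer bears: origin terminal 796.32 + freight 4728.50 + insurance 444.97 + destination terminal 504.49 + brokerage 279.29 + delivery 1462.00 + duty 2012.46 = 10228.03
Landed cost = invoice 61112.16 + 10228.03 = 71340.19

Total landed cost: EUR 71340.19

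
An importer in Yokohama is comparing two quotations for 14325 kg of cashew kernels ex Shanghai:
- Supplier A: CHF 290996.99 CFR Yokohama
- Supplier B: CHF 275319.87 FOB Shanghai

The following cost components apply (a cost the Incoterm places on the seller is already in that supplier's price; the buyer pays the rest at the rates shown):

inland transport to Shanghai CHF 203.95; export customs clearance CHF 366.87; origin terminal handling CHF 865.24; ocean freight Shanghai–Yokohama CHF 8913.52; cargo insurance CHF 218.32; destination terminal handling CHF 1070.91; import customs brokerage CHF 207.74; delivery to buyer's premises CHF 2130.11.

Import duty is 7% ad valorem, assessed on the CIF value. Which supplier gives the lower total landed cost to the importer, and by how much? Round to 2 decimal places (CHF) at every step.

Supplier B is cheaper by CHF 7237.05

Supplier A (CFR):
CIF value = CFR price + insurance = 290996.99 + 218.32 = 291215.31
Import duty = 291215.31 × 7% = 20385.07
Buyer bears (A): 218.32 + 1070.91 + 207.74 + 2130.11 = 3627.08
Landed cost (A) = invoice 290996.99 + 3627.08 + duty 20385.07 = 315009.14
Supplier B (FOB):
CIF value = FOB price + freight + insurance = 275319.87 + 8913.52 + 218.32 = 284451.71
Import duty = 284451.71 × 7% = 19911.62
Buyer bears (B): 8913.52 + 218.32 + 1070.91 + 207.74 + 2130.11 = 12540.60
Landed cost (B) = invoice 275319.87 + 12540.60 + duty 19911.62 = 307772.09
Difference = |315009.14 − 307772.09| = 7237.05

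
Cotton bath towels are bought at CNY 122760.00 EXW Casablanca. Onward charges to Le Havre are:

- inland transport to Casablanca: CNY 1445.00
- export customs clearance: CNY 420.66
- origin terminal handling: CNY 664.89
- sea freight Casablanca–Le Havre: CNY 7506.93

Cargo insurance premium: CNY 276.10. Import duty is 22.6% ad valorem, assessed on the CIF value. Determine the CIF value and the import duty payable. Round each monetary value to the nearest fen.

CIF value: CNY 133073.58; import duty: CNY 30074.63

CIF = EXW price + pre-shipment costs + freight + insurance
CIF = 122760.00 + 1445.00 + 420.66 + 664.89 + 7506.93 + 276.10 = 133073.58
Import duty = 133073.58 × 22.6% = 30074.63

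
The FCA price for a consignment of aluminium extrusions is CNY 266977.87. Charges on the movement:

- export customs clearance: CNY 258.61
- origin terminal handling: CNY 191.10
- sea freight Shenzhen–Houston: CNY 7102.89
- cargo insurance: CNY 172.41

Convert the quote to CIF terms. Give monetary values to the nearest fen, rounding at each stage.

CIF price: CNY 274444.27

Not relevant to the conversion: export clearance — on the seller under both FCA and CIF; already in the FCA price and stays in the CIF price.
From FCA to CIF, the seller additionally bears: origin terminal, freight, insurance.
CIF price = 266977.87 + 191.10 + 7102.89 + 172.41 = 274444.27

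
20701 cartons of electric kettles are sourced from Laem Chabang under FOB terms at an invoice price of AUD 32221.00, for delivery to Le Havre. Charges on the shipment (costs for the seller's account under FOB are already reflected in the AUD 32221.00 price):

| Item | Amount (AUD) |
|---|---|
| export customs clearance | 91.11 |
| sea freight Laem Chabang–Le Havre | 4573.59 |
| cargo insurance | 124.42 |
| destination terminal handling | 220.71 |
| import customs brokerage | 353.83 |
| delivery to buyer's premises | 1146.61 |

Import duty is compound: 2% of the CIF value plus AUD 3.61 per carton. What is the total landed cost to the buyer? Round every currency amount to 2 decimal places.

Total landed cost: AUD 114109.15

FOB: the seller bears costs until goods are on board at the origin port; the buyer bears freight, insurance and all costs thereafter.
Already in the invoice (seller's account under FOB): export clearance — exclude.
CIF value = FOB price + freight + insurance = 32221.00 + 4573.59 + 124.42 = 36919.01
Ad valorem component: 36919.01 × 2% = 738.38
Specific component: 20701 × 3.61 = 74730.61
Import duty = 738.38 + 74730.61 = 75468.99
Buyer bears: freight 4573.59 + insurance 124.42 + destination terminal 220.71 + brokerage 353.83 + delivery 1146.61 + duty 75468.99 = 81888.15
Landed cost = invoice 32221.00 + 81888.15 = 114109.15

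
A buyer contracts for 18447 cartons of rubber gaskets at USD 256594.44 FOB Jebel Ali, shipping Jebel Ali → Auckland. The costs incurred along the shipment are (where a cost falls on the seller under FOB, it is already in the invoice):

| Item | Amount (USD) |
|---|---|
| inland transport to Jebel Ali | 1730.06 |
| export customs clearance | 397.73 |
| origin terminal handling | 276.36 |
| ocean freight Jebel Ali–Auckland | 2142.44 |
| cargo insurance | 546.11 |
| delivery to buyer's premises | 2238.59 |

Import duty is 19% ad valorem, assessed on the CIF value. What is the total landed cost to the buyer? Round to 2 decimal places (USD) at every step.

Total landed cost: USD 310785.35

FOB: the seller bears costs until goods are on board at the origin port; the buyer bears freight, insurance and all costs thereafter.
Already in the invoice (seller's account under FOB): inland to port, export clearance, origin terminal — exclude.
CIF value = FOB price + freight + insurance = 256594.44 + 2142.44 + 546.11 = 259282.99
Import duty = 259282.99 × 19% = 49263.77
Buyer bears: freight 2142.44 + insurance 546.11 + delivery 2238.59 + duty 49263.77 = 54190.91
Landed cost = invoice 256594.44 + 54190.91 = 310785.35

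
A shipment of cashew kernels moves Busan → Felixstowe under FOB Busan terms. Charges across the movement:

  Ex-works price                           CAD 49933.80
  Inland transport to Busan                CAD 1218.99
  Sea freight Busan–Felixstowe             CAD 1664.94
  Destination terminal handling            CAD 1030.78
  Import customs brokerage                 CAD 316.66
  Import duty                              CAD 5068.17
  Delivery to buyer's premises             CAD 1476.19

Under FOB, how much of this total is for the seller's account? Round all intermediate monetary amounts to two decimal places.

Seller's account: CAD 51152.79

FOB: the seller bears costs until goods are on board at the origin port; the buyer bears freight, insurance and all costs thereafter.
Seller's account: goods 49933.80 + inland to port 1218.99 = 51152.79
Buyer's account: freight 1664.94 + destination terminal 1030.78 + brokerage 316.66 + duty 5068.17 + delivery 1476.19 = 9556.74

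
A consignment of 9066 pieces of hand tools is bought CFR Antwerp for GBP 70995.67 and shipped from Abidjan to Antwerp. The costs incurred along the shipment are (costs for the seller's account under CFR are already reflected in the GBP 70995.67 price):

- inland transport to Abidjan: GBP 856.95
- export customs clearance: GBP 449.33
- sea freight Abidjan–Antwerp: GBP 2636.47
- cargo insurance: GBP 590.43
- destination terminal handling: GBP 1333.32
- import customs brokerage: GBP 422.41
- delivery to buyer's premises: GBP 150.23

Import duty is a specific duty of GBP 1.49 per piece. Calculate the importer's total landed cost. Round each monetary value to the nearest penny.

CFR: the seller pays costs through ocean freight to the destination port, but not insurance.
Already in the invoice (seller's account under CFR): inland to port, export clearance, freight — exclude.
CIF value = CFR price + insurance = 70995.67 + 590.43 = 71586.10
Import duty = 9066 × 1.49 = 13508.34
Buyer bears: insurance 590.43 + destination terminal 1333.32 + brokerage 422.41 + delivery 150.23 + duty 13508.34 = 16004.73
Landed cost = invoice 70995.67 + 16004.73 = 87000.40

Total landed cost: GBP 87000.40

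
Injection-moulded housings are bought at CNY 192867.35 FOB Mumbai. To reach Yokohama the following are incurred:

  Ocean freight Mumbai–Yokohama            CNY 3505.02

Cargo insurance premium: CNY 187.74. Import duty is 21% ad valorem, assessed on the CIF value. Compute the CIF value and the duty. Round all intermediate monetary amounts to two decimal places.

CIF value: CNY 196560.11; import duty: CNY 41277.62

CIF = FOB price + freight + insurance
CIF = 192867.35 + 3505.02 + 187.74 = 196560.11
Import duty = 196560.11 × 21% = 41277.62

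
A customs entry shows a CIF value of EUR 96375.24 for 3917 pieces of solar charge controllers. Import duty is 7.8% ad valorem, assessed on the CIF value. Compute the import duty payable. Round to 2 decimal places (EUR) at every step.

Import duty = 96375.24 × 7.8% = 7517.27

Import duty: EUR 7517.27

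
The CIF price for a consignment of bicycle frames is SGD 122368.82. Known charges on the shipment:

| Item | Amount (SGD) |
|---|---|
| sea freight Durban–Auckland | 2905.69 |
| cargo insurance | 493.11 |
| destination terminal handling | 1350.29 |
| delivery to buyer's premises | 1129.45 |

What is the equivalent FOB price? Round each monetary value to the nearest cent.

Not relevant to the conversion: delivery, destination terminal — on the buyer under both terms; not part of either seller's price.
From CIF to FOB, the seller no longer bears: freight, insurance.
FOB price = 122368.82 − 2905.69 − 493.11 = 118970.02

FOB price: SGD 118970.02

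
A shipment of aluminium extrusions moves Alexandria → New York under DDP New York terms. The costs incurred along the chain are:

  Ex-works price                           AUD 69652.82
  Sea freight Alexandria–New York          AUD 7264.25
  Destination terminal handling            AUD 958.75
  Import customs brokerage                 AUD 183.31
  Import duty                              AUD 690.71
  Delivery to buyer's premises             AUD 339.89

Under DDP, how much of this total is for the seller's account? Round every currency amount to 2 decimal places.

Seller's account: AUD 79089.73

DDP: the seller bears all costs including import duty.
Seller's account: goods 69652.82 + freight 7264.25 + destination terminal 958.75 + brokerage 183.31 + duty 690.71 + delivery 339.89 = 79089.73
Buyer's account: 0.00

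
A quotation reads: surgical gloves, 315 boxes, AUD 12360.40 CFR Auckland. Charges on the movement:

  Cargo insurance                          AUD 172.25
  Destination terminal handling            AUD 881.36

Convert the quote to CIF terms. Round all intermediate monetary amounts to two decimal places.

CIF price: AUD 12532.65

Not relevant to the conversion: destination terminal — on the buyer under both terms; not part of either seller's price.
From CFR to CIF, the seller additionally bears: insurance.
CIF price = 12360.40 + 172.25 = 12532.65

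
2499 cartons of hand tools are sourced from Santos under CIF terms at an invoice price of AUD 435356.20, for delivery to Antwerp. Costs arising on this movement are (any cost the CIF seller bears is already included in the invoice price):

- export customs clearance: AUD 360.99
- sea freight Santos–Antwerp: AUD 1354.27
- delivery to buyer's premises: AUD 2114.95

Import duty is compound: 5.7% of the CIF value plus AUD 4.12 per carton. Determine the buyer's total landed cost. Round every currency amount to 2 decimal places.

Total landed cost: AUD 472582.33

CIF: the seller pays costs through ocean freight and marine insurance to the destination port.
Already in the invoice (seller's account under CIF): export clearance, freight — exclude.
The CIF price already equals the CIF value: 435356.20
Ad valorem component: 435356.20 × 5.7% = 24815.30
Specific component: 2499 × 4.12 = 10295.88
Import duty = 24815.30 + 10295.88 = 35111.18
Buyer bears: delivery 2114.95 + duty 35111.18 = 37226.13
Landed cost = invoice 435356.20 + 37226.13 = 472582.33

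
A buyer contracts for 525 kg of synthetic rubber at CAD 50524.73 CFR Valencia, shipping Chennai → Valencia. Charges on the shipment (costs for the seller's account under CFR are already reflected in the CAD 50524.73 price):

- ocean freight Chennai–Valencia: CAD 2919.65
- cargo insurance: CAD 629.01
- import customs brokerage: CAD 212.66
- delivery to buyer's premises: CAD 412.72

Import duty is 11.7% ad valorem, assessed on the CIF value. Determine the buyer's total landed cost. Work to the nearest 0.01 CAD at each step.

CFR: the seller pays costs through ocean freight to the destination port, but not insurance.
Already in the invoice (seller's account under CFR): freight — exclude.
CIF value = CFR price + insurance = 50524.73 + 629.01 = 51153.74
Import duty = 51153.74 × 11.7% = 5984.99
Buyer bears: insurance 629.01 + brokerage 212.66 + delivery 412.72 + duty 5984.99 = 7239.38
Landed cost = invoice 50524.73 + 7239.38 = 57764.11

Total landed cost: CAD 57764.11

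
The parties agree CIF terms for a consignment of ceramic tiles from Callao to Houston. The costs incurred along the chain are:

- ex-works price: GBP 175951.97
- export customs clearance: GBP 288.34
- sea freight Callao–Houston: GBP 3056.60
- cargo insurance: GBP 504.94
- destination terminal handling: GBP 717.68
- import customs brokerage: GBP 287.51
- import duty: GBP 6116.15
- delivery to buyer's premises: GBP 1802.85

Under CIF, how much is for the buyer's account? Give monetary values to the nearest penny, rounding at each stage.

CIF: the seller pays costs through ocean freight and marine insurance to the destination port.
Seller's account: goods 175951.97 + export clearance 288.34 + freight 3056.60 + insurance 504.94 = 179801.85
Buyer's account: destination terminal 717.68 + brokerage 287.51 + duty 6116.15 + delivery 1802.85 = 8924.19

Buyer's account: GBP 8924.19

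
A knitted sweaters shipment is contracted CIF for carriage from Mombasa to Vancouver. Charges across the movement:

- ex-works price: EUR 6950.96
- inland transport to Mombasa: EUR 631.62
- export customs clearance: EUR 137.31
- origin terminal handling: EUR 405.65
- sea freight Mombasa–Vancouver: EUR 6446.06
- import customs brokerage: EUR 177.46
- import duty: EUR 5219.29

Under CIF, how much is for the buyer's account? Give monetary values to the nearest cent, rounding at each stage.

CIF: the seller pays costs through ocean freight and marine insurance to the destination port.
Seller's account: goods 6950.96 + inland to port 631.62 + export clearance 137.31 + origin terminal 405.65 + freight 6446.06 = 14571.60
Buyer's account: brokerage 177.46 + duty 5219.29 = 5396.75

Buyer's account: EUR 5396.75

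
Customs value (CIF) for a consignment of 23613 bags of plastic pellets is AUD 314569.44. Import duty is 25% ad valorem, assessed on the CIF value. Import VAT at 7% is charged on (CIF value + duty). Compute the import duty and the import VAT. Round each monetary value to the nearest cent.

Import duty: AUD 78642.36; import VAT: AUD 27524.83

Import duty = 314569.44 × 25% = 78642.36
VAT base = CIF + duty = 314569.44 + 78642.36 = 393211.80
Import VAT = 393211.80 × 7% = 27524.83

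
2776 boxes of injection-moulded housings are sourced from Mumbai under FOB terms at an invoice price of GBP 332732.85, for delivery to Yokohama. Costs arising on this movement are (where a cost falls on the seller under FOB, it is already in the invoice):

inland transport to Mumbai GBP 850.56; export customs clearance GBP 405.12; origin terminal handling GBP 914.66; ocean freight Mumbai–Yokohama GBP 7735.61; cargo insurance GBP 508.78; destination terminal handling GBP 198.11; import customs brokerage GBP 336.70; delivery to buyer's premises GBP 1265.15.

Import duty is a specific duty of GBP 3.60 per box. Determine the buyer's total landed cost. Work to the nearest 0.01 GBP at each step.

FOB: the seller bears costs until goods are on board at the origin port; the buyer bears freight, insurance and all costs thereafter.
Already in the invoice (seller's account under FOB): inland to port, export clearance, origin terminal — exclude.
CIF value = FOB price + freight + insurance = 332732.85 + 7735.61 + 508.78 = 340977.24
Import duty = 2776 × 3.60 = 9993.60
Buyer bears: freight 7735.61 + insurance 508.78 + destination terminal 198.11 + brokerage 336.70 + delivery 1265.15 + duty 9993.60 = 20037.95
Landed cost = invoice 332732.85 + 20037.95 = 352770.80

Total landed cost: GBP 352770.80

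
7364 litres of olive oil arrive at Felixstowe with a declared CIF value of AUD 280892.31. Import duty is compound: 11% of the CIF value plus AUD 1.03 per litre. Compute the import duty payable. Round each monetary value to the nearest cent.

Ad valorem component: 280892.31 × 11% = 30898.15
Specific component: 7364 × 1.03 = 7584.92
Import duty = 30898.15 + 7584.92 = 38483.07

Import duty: AUD 38483.07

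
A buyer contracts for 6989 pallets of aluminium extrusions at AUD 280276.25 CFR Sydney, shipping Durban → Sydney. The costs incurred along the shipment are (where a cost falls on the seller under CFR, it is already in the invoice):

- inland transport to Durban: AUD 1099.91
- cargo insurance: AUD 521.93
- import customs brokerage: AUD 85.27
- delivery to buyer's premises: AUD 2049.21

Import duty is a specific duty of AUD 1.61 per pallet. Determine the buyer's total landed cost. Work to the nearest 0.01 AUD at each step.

CFR: the seller pays costs through ocean freight to the destination port, but not insurance.
Already in the invoice (seller's account under CFR): inland to port — exclude.
CIF value = CFR price + insurance = 280276.25 + 521.93 = 280798.18
Import duty = 6989 × 1.61 = 11252.29
Buyer bears: insurance 521.93 + brokerage 85.27 + delivery 2049.21 + duty 11252.29 = 13908.70
Landed cost = invoice 280276.25 + 13908.70 = 294184.95

Total landed cost: AUD 294184.95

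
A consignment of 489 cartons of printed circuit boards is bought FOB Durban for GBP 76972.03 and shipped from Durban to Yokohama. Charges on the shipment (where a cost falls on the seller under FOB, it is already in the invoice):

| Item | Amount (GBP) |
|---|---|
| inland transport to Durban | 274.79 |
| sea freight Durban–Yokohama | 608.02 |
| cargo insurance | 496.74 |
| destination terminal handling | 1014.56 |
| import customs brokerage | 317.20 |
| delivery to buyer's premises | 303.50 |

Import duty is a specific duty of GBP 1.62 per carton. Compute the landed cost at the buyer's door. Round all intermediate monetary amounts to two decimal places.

FOB: the seller bears costs until goods are on board at the origin port; the buyer bears freight, insurance and all costs thereafter.
Already in the invoice (seller's account under FOB): inland to port — exclude.
CIF value = FOB price + freight + insurance = 76972.03 + 608.02 + 496.74 = 78076.79
Import duty = 489 × 1.62 = 792.18
Buyer bears: freight 608.02 + insurance 496.74 + destination terminal 1014.56 + brokerage 317.20 + delivery 303.50 + duty 792.18 = 3532.20
Landed cost = invoice 76972.03 + 3532.20 = 80504.23

Total landed cost: GBP 80504.23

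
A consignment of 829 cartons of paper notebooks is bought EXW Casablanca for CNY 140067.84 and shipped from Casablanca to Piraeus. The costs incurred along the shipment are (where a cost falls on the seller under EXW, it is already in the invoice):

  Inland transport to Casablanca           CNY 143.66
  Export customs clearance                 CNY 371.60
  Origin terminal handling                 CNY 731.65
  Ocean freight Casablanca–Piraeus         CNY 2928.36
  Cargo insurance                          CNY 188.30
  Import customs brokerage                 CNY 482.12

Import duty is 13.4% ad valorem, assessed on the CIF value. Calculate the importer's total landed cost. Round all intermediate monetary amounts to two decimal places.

EXW: the seller makes goods available at their premises; the buyer bears all onward costs.
CIF value = EXW price + inland to port + export clearance + origin terminal + freight + insurance = 140067.84 + 143.66 + 371.60 + 731.65 + 2928.36 + 188.30 = 144431.41
Import duty = 144431.41 × 13.4% = 19353.81
Buyer bears: inland to port 143.66 + export clearance 371.60 + origin terminal 731.65 + freight 2928.36 + insurance 188.30 + brokerage 482.12 + duty 19353.81 = 24199.50
Landed cost = invoice 140067.84 + 24199.50 = 164267.34

Total landed cost: CNY 164267.34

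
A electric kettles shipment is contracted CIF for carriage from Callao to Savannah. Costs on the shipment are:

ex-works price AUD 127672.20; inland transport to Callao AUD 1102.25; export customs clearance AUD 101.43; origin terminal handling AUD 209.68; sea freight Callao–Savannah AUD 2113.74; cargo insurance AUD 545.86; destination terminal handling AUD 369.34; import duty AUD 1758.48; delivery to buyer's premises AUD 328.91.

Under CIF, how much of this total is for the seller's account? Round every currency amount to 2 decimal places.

CIF: the seller pays costs through ocean freight and marine insurance to the destination port.
Seller's account: goods 127672.20 + inland to port 1102.25 + export clearance 101.43 + origin terminal 209.68 + freight 2113.74 + insurance 545.86 = 131745.16
Buyer's account: destination terminal 369.34 + duty 1758.48 + delivery 328.91 = 2456.73

Seller's account: AUD 131745.16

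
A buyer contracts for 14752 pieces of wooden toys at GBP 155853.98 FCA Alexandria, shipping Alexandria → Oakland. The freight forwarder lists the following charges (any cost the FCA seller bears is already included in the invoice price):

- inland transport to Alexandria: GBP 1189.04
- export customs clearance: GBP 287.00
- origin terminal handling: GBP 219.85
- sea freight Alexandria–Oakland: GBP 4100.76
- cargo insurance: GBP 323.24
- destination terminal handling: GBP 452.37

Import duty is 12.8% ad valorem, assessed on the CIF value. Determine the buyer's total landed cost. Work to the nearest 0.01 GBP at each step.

FCA: the seller delivers export-cleared goods to the carrier; the buyer bears costs from that point.
Already in the invoice (seller's account under FCA): inland to port, export clearance — exclude.
CIF value = FCA price + origin terminal + freight + insurance = 155853.98 + 219.85 + 4100.76 + 323.24 = 160497.83
Import duty = 160497.83 × 12.8% = 20543.72
Buyer bears: origin terminal 219.85 + freight 4100.76 + insurance 323.24 + destination terminal 452.37 + duty 20543.72 = 25639.94
Landed cost = invoice 155853.98 + 25639.94 = 181493.92

Total landed cost: GBP 181493.92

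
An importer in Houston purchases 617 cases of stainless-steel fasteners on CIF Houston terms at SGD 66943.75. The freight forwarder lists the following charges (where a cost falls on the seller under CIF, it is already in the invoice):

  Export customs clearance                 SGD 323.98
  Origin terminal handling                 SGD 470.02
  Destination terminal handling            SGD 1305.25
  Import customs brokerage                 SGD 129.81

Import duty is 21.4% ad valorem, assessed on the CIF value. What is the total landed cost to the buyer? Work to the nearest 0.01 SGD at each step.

Total landed cost: SGD 82704.77

CIF: the seller pays costs through ocean freight and marine insurance to the destination port.
Already in the invoice (seller's account under CIF): export clearance, origin terminal — exclude.
The CIF price already equals the CIF value: 66943.75
Import duty = 66943.75 × 21.4% = 14325.96
Buyer bears: destination terminal 1305.25 + brokerage 129.81 + duty 14325.96 = 15761.02
Landed cost = invoice 66943.75 + 15761.02 = 82704.77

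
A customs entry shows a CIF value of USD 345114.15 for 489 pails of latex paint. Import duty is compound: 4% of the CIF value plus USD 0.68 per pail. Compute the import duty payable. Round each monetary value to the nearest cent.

Import duty: USD 14137.09

Ad valorem component: 345114.15 × 4% = 13804.57
Specific component: 489 × 0.68 = 332.52
Import duty = 13804.57 + 332.52 = 14137.09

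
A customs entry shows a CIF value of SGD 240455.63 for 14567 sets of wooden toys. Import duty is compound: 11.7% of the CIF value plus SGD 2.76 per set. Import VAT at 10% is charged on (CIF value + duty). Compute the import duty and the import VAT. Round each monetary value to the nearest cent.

Ad valorem component: 240455.63 × 11.7% = 28133.31
Specific component: 14567 × 2.76 = 40204.92
Import duty = 28133.31 + 40204.92 = 68338.23
VAT base = CIF + duty = 240455.63 + 68338.23 = 308793.86
Import VAT = 308793.86 × 10% = 30879.39

Import duty: SGD 68338.23; import VAT: SGD 30879.39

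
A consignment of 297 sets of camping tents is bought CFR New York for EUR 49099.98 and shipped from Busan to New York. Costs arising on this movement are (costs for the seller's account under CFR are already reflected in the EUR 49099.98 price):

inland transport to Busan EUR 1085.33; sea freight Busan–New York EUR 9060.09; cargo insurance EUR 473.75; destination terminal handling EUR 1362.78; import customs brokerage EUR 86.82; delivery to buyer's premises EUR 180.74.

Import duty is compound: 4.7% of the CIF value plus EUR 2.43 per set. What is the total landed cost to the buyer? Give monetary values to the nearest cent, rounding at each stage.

Total landed cost: EUR 54255.75

CFR: the seller pays costs through ocean freight to the destination port, but not insurance.
Already in the invoice (seller's account under CFR): inland to port, freight — exclude.
CIF value = CFR price + insurance = 49099.98 + 473.75 = 49573.73
Ad valorem component: 49573.73 × 4.7% = 2329.97
Specific component: 297 × 2.43 = 721.71
Import duty = 2329.97 + 721.71 = 3051.68
Buyer bears: insurance 473.75 + destination terminal 1362.78 + brokerage 86.82 + delivery 180.74 + duty 3051.68 = 5155.77
Landed cost = invoice 49099.98 + 5155.77 = 54255.75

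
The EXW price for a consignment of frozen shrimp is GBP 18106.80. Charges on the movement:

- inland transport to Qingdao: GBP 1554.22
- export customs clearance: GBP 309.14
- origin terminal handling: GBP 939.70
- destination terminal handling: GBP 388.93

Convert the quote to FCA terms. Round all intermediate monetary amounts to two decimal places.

FCA price: GBP 19970.16

Not relevant to the conversion: origin terminal, destination terminal — on the buyer under both terms; not part of either seller's price.
From EXW to FCA, the seller additionally bears: inland to port, export clearance.
FCA price = 18106.80 + 1554.22 + 309.14 = 19970.16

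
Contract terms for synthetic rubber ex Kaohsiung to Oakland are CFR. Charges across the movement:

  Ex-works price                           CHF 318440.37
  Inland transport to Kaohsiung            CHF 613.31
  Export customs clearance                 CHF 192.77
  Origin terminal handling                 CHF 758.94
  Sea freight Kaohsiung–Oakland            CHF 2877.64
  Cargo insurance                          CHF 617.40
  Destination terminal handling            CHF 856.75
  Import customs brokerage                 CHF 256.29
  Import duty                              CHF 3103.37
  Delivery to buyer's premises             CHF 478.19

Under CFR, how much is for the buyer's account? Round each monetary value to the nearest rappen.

CFR: the seller pays costs through ocean freight to the destination port, but not insurance.
Seller's account: goods 318440.37 + inland to port 613.31 + export clearance 192.77 + origin terminal 758.94 + freight 2877.64 = 322883.03
Buyer's account: insurance 617.40 + destination terminal 856.75 + brokerage 256.29 + duty 3103.37 + delivery 478.19 = 5312.00

Buyer's account: CHF 5312.00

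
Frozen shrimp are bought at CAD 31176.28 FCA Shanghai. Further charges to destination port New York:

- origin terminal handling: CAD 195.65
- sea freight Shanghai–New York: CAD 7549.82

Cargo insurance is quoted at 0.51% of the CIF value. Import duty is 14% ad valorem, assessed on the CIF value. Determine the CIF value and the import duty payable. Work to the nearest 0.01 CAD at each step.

Let C be the CIF value. C = FCA price + pre-shipment costs + freight + 0.51% × C
C − 0.51% × C = 31176.28 + 195.65 + 7549.82
0.9949 × C = 38921.75
C = 38921.75 / 0.9949 = 39121.27
Insurance premium = 0.51% × 39121.27 = 199.52
Import duty = 39121.27 × 14% = 5476.98

CIF value: CAD 39121.27; import duty: CAD 5476.98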